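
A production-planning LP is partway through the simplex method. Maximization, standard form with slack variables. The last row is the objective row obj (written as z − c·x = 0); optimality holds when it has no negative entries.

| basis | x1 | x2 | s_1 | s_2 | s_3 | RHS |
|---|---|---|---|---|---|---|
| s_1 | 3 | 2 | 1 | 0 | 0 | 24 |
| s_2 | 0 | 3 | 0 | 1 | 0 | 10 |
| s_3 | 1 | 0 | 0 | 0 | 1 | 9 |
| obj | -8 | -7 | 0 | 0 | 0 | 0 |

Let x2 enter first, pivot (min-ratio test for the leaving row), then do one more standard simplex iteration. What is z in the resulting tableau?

Ratio test on column x2 — row 1: 24/2 = 12; row 2: 10/3 = 10/3; row 3: entry 0 ≤ 0. Minimum is 10/3 at row 2 (s_2 leaves); pivot element 3.
Pivot on row 2; the obj-row RHS becomes 0 − (-7)·(10/3) = 70/3.
Next entering variable (most negative obj-row entry -8): x1.
Ratio test on column x1 — row 1: (52/3)/3 = 52/9; row 2: entry 0 ≤ 0; row 3: 9/1 = 9. Minimum is 52/9 at row 1 (s_1 leaves); pivot element 3.
After the second pivot the obj-row RHS is 70/3 − (-8)·(52/9) = 626/9.

626/9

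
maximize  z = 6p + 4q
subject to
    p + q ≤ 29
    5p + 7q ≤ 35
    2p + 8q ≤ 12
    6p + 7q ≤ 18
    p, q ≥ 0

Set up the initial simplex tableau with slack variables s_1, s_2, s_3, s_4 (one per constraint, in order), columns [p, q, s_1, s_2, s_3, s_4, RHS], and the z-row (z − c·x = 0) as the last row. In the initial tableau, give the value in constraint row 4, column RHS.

18

The RHS of constraint 4 is b_4 = 18.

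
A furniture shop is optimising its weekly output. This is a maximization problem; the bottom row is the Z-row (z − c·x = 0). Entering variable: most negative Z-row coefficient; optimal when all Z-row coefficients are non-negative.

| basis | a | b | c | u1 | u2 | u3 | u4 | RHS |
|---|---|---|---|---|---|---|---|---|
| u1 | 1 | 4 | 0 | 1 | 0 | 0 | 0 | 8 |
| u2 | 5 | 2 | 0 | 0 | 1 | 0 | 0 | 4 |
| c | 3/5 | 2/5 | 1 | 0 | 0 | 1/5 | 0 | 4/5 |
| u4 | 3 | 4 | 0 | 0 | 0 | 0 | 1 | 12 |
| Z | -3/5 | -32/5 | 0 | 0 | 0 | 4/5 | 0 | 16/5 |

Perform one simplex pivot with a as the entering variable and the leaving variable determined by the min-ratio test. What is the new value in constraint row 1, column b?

Ratio test on column a — row 1: 8/1 = 8; row 2: 4/5 = 4/5; row 3: (4/5)/(3/5) = 4/3; row 4: 12/3 = 4. Minimum is 4/5 at row 2 (u2 leaves); pivot element 5.
Divide row 2 by 5; eliminate column a from the other rows.
Row 1 update in column b: 4 − 1·(2/5) = 18/5.

18/5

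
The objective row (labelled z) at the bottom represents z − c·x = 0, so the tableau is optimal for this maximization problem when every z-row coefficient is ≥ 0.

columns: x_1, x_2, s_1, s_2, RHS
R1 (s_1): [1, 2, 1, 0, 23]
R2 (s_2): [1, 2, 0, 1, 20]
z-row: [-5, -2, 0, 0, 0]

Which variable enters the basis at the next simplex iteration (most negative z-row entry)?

x_1

Negative z-row entries: x_1: -5, x_2: -2.
The most negative is -5 in column x_1, so x_1 enters.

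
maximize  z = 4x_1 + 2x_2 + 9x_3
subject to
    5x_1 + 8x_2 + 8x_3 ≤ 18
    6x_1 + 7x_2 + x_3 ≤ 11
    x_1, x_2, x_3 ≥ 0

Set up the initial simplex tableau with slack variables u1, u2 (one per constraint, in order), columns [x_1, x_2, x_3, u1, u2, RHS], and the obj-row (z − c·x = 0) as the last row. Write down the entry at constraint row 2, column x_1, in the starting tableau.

Constraint 2 has coefficient 6 on x_1.

6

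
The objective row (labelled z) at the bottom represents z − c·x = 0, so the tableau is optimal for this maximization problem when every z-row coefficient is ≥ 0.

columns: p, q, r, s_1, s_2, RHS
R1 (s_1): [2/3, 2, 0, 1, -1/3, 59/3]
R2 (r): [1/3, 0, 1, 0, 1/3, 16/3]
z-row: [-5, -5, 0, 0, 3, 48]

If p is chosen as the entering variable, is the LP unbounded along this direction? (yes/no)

no

Column p has positive entries in row(s) 1, 2, so the ratio test bounds it — not unbounded.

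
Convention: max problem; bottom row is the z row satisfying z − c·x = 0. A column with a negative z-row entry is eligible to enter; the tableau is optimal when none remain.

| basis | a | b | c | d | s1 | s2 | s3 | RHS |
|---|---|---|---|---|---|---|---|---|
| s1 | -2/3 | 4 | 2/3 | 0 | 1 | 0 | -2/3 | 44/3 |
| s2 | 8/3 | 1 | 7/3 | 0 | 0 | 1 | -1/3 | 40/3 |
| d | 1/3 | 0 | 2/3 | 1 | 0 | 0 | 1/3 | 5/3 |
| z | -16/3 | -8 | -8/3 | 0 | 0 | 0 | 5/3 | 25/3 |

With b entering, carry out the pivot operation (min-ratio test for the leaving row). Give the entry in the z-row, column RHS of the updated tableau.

Ratio test on column b — row 1: (44/3)/4 = 11/3; row 2: (40/3)/1 = 40/3; row 3: entry 0 ≤ 0. Minimum is 11/3 at row 1 (s1 leaves); pivot element 4.
Divide row 1 by 4; eliminate column b from the other rows.
z-row update in column RHS: 25/3 − (-8)·(11/3) = 113/3.

113/3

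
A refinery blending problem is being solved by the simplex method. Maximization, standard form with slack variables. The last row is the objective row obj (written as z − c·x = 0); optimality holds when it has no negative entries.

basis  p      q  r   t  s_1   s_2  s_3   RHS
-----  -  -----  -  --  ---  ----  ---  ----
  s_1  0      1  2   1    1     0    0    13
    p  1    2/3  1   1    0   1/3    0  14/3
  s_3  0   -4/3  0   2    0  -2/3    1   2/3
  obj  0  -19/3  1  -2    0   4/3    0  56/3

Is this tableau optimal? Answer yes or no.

no

The obj-row has a negative entry -19/3 in column q, so it is not optimal.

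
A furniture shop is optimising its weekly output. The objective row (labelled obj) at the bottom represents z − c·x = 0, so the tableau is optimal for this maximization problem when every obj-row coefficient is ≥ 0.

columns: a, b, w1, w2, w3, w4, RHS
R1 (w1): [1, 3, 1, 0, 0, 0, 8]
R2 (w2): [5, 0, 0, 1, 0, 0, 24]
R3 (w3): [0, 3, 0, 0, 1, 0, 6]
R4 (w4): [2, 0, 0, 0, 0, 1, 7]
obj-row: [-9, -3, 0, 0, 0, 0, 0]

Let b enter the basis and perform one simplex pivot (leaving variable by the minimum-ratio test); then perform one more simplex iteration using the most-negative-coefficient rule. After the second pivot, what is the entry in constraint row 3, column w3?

1/3

Ratio test on column b — row 1: 8/3 = 8/3; row 2: entry 0 ≤ 0; row 3: 6/3 = 2; row 4: entry 0 ≤ 0. Minimum is 2 at row 3 (w3 leaves); pivot element 3.
Divide row 3 by 3; eliminate column b from the other rows.
Second iteration: most negative obj-row entry is -9 in column a, so a enters.
Ratio test on column a — row 1: 2/1 = 2; row 2: 24/5 = 24/5; row 3: entry 0 ≤ 0; row 4: 7/2 = 7/2. Minimum is 2 at row 1 (w1 leaves); pivot element 1.
Divide row 1 by 1; eliminate column a from the other rows.
After both pivots, the entry at constraint row 3, column w3 is 1/3.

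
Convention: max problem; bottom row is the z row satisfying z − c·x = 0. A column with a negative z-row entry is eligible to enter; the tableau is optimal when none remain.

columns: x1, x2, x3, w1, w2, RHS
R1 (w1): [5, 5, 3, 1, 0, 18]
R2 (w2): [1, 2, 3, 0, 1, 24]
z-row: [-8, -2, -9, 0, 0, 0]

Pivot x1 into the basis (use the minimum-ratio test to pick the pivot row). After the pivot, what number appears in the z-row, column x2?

Ratio test on column x1 — row 1: 18/5 = 18/5; row 2: 24/1 = 24. Minimum is 18/5 at row 1 (w1 leaves); pivot element 5.
Divide row 1 by 5; eliminate column x1 from the other rows.
z-row update in column x2: -2 − (-8)·1 = 6.

6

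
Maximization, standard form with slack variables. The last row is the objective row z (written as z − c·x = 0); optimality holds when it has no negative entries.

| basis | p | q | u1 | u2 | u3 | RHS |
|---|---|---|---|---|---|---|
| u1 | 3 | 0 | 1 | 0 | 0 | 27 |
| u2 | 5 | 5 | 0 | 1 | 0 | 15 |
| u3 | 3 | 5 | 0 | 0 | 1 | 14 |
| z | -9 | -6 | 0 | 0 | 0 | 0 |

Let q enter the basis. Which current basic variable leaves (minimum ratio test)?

Column q entries and ratios — u1: 0 ≤ 0, skip; u2: 15/5 = 3; u3: 14/5 = 14/5.
Smallest ratio is 14/5 in the row of u3, so u3 leaves.

u3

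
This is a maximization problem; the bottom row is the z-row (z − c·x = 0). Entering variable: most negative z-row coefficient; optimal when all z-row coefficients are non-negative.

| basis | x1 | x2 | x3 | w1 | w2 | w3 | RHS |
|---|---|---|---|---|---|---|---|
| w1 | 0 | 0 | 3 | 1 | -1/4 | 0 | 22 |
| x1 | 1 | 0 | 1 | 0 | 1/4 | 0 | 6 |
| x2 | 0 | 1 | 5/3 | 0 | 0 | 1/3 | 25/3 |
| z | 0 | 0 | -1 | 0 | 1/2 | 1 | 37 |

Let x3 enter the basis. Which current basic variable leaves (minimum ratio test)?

x2

Column x3 entries and ratios — w1: 22/3 = 22/3; x1: 6/1 = 6; x2: (25/3)/(5/3) = 5.
Smallest ratio is 5 in the row of x2, so x2 leaves.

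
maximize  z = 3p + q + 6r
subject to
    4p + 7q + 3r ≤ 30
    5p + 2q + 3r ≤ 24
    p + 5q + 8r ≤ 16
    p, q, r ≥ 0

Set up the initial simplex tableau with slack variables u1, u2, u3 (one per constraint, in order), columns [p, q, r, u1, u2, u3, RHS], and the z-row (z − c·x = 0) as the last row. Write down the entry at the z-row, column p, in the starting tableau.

-3

The z-row carries the negated objective coefficients: the p entry is -3.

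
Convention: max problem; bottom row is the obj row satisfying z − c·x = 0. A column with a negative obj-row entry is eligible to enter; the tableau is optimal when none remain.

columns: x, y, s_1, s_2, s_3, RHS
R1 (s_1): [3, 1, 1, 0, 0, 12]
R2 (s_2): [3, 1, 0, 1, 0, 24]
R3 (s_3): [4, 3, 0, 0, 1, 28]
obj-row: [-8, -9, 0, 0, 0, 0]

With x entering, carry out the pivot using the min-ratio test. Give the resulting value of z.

32

Ratio test on column x — row 1: 12/3 = 4; row 2: 24/3 = 8; row 3: 28/4 = 7. Minimum is 4 at row 1 (s_1 leaves); pivot element 3.
Pivot on row 1; the obj-row RHS becomes 0 − (-8)·4 = 32.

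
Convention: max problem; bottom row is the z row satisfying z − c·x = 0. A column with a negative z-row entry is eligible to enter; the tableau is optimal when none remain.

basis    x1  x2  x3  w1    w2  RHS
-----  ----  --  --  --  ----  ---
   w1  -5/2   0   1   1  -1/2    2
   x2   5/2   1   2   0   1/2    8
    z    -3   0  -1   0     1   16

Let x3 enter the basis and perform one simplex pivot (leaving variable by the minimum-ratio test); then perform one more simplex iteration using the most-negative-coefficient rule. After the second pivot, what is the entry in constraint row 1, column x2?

1/3

Ratio test on column x3 — row 1: 2/1 = 2; row 2: 8/2 = 4. Minimum is 2 at row 1 (w1 leaves); pivot element 1.
Divide row 1 by 1; eliminate column x3 from the other rows.
Second iteration: most negative z-row entry is -11/2 in column x1, so x1 enters.
Ratio test on column x1 — row 1: entry -5/2 ≤ 0; row 2: 4/(15/2) = 8/15. Minimum is 8/15 at row 2 (x2 leaves); pivot element 15/2.
Divide row 2 by 15/2; eliminate column x1 from the other rows.
After both pivots, the entry at constraint row 1, column x2 is 1/3.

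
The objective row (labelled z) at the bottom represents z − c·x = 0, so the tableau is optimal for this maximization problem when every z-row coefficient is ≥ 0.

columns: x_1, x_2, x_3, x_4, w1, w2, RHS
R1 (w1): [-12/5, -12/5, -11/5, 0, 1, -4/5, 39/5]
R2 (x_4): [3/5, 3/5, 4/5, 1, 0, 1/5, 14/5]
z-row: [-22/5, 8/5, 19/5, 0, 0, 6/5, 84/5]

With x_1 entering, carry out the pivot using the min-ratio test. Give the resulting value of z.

Ratio test on column x_1 — row 1: entry -12/5 ≤ 0; row 2: (14/5)/(3/5) = 14/3. Minimum is 14/3 at row 2 (x_4 leaves); pivot element 3/5.
Pivot on row 2; the z-row RHS becomes 84/5 − (-22/5)·(14/3) = 112/3.

112/3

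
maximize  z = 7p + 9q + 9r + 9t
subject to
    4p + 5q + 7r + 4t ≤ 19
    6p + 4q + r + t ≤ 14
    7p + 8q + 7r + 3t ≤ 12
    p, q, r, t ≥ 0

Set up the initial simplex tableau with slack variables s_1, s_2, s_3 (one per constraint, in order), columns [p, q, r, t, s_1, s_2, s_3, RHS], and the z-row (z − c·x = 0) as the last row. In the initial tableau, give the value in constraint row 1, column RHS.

The RHS of constraint 1 is b_1 = 19.

19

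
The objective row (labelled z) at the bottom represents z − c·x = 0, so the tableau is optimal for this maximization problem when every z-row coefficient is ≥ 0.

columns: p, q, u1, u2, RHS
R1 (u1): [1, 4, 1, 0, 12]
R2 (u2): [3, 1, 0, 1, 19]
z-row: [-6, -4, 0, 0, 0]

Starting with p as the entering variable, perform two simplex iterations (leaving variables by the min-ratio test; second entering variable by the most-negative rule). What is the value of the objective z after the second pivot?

Ratio test on column p — row 1: 12/1 = 12; row 2: 19/3 = 19/3. Minimum is 19/3 at row 2 (u2 leaves); pivot element 3.
Pivot on row 2; the z-row RHS becomes 0 − (-6)·(19/3) = 38.
Next entering variable (most negative z-row entry -2): q.
Ratio test on column q — row 1: (17/3)/(11/3) = 17/11; row 2: (19/3)/(1/3) = 19. Minimum is 17/11 at row 1 (u1 leaves); pivot element 11/3.
After the second pivot the z-row RHS is 38 − (-2)·(17/11) = 452/11.

452/11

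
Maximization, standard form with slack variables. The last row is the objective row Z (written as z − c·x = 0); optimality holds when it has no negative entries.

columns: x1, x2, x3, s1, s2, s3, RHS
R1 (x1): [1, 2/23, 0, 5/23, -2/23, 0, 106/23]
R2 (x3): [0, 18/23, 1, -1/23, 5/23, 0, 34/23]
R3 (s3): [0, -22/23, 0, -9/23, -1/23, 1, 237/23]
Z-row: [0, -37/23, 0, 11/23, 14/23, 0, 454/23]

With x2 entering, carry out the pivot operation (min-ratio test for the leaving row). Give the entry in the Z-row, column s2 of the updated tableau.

Ratio test on column x2 — row 1: (106/23)/(2/23) = 53; row 2: (34/23)/(18/23) = 17/9; row 3: entry -22/23 ≤ 0. Minimum is 17/9 at row 2 (x3 leaves); pivot element 18/23.
Divide row 2 by 18/23; eliminate column x2 from the other rows.
Z-row update in column s2: 14/23 − (-37/23)·(5/18) = 19/18.

19/18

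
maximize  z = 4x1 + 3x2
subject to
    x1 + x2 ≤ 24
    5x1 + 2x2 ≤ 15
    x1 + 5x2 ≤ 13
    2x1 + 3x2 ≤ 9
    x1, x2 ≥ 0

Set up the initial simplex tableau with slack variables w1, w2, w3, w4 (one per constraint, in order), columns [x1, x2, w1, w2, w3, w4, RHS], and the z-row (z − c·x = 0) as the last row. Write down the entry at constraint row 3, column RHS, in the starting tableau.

The RHS of constraint 3 is b_3 = 13.

13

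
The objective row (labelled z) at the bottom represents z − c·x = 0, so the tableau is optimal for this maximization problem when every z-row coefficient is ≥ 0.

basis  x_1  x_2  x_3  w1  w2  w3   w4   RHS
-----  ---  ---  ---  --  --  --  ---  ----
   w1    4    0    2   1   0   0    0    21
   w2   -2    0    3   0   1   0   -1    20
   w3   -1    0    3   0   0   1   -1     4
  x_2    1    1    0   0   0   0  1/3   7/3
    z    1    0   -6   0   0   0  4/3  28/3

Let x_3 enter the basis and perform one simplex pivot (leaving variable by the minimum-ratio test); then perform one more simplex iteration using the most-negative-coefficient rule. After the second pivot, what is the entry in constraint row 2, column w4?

1/3

Ratio test on column x_3 — row 1: 21/2 = 21/2; row 2: 20/3 = 20/3; row 3: 4/3 = 4/3; row 4: entry 0 ≤ 0. Minimum is 4/3 at row 3 (w3 leaves); pivot element 3.
Divide row 3 by 3; eliminate column x_3 from the other rows.
Second iteration: most negative z-row entry is -1 in column x_1, so x_1 enters.
Ratio test on column x_1 — row 1: (55/3)/(14/3) = 55/14; row 2: entry -1 ≤ 0; row 3: entry -1/3 ≤ 0; row 4: (7/3)/1 = 7/3. Minimum is 7/3 at row 4 (x_2 leaves); pivot element 1.
Divide row 4 by 1; eliminate column x_1 from the other rows.
After both pivots, the entry at constraint row 2, column w4 is 1/3.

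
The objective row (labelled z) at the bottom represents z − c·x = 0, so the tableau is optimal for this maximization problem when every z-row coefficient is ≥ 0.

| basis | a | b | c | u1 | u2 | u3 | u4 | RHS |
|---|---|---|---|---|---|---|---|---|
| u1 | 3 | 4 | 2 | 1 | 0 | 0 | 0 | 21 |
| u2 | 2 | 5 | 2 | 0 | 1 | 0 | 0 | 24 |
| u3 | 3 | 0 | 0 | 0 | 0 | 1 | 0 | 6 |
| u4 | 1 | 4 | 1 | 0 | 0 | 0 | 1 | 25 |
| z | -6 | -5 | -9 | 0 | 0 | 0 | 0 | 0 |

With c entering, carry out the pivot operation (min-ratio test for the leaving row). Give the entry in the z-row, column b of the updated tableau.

13

Ratio test on column c — row 1: 21/2 = 21/2; row 2: 24/2 = 12; row 3: entry 0 ≤ 0; row 4: 25/1 = 25. Minimum is 21/2 at row 1 (u1 leaves); pivot element 2.
Divide row 1 by 2; eliminate column c from the other rows.
z-row update in column b: -5 − (-9)·2 = 13.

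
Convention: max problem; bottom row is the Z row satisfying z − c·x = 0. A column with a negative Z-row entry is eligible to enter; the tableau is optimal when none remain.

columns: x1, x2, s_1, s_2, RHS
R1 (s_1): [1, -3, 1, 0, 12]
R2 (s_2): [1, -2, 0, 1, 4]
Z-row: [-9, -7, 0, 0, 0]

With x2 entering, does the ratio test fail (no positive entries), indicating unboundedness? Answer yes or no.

Every constraint-row entry in column x2 is ≤ 0, so increasing x2 is unbounded.

yes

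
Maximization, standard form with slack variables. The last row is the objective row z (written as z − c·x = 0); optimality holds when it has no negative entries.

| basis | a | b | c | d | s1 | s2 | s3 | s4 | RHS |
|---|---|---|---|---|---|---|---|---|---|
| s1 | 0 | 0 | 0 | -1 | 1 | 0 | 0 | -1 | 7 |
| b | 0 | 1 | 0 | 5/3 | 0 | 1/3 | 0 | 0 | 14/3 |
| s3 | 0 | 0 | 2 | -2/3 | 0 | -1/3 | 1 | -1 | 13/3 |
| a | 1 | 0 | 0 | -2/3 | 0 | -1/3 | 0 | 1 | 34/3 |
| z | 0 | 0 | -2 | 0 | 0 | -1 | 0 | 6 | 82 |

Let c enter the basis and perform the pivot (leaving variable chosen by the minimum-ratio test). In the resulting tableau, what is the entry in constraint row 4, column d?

Ratio test on column c — row 1: entry 0 ≤ 0; row 2: entry 0 ≤ 0; row 3: (13/3)/2 = 13/6; row 4: entry 0 ≤ 0. Minimum is 13/6 at row 3 (s3 leaves); pivot element 2.
Divide row 3 by 2; eliminate column c from the other rows.
Row 4 update in column d: -2/3 − 0·(-1/3) = -2/3.

-2/3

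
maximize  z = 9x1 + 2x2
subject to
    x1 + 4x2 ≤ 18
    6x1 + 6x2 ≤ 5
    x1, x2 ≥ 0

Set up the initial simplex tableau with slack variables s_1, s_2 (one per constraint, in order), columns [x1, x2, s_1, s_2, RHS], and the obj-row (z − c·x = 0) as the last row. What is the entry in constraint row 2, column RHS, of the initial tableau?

5

The RHS of constraint 2 is b_2 = 5.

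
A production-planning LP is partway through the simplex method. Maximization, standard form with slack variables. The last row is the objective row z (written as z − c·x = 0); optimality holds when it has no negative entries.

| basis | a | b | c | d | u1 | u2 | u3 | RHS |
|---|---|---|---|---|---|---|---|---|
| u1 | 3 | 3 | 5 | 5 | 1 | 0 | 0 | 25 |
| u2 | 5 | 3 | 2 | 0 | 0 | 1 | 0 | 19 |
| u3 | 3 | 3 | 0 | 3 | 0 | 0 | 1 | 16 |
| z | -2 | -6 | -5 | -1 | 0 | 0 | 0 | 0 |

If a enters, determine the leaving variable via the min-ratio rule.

Column a entries and ratios — u1: 25/3 = 25/3; u2: 19/5 = 19/5; u3: 16/3 = 16/3.
Smallest ratio is 19/5 in the row of u2, so u2 leaves.

u2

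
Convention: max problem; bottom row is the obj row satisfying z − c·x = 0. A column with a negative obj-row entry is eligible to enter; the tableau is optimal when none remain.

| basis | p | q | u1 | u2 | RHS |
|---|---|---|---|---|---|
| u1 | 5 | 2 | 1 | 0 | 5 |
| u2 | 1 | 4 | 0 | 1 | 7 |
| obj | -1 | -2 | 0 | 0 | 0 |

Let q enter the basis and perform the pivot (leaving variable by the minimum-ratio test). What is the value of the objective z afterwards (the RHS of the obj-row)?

Ratio test on column q — row 1: 5/2 = 5/2; row 2: 7/4 = 7/4. Minimum is 7/4 at row 2 (u2 leaves); pivot element 4.
Pivot on row 2; the obj-row RHS becomes 0 − (-2)·(7/4) = 7/2.

7/2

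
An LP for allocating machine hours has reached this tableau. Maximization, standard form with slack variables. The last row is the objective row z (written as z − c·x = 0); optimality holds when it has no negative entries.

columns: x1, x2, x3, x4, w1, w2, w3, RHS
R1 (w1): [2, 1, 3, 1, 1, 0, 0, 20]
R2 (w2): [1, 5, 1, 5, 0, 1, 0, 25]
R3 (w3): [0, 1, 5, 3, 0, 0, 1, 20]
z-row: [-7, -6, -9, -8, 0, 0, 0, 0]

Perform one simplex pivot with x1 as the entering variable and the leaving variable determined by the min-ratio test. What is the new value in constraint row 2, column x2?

Ratio test on column x1 — row 1: 20/2 = 10; row 2: 25/1 = 25; row 3: entry 0 ≤ 0. Minimum is 10 at row 1 (w1 leaves); pivot element 2.
Divide row 1 by 2; eliminate column x1 from the other rows.
Row 2 update in column x2: 5 − 1·(1/2) = 9/2.

9/2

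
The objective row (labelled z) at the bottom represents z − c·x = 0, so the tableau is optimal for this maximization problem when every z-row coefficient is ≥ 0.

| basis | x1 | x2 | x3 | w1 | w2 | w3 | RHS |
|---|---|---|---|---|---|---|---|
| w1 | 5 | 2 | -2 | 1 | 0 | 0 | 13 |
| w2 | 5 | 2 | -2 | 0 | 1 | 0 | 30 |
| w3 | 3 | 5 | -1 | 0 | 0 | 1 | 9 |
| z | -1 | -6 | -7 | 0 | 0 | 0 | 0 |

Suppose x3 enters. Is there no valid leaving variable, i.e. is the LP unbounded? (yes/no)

Every constraint-row entry in column x3 is ≤ 0, so increasing x3 is unbounded.

yes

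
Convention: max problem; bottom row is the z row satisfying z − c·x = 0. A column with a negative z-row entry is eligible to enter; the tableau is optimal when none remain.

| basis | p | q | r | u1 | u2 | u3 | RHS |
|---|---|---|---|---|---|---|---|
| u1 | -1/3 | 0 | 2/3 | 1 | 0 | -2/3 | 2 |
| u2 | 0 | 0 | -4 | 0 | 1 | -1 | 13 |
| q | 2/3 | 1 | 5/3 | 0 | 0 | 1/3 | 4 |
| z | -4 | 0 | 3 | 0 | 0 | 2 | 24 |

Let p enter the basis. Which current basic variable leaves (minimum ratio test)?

q

Column p entries and ratios — u1: -1/3 ≤ 0, skip; u2: 0 ≤ 0, skip; q: 4/(2/3) = 6.
Smallest ratio is 6 in the row of q, so q leaves.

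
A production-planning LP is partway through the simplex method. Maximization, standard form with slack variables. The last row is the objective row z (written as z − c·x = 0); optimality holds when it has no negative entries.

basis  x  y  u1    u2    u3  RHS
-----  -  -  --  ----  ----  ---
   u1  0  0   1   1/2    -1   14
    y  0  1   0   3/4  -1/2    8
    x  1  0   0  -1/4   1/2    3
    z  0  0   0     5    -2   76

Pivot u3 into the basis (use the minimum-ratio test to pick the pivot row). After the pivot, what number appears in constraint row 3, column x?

Ratio test on column u3 — row 1: entry -1 ≤ 0; row 2: entry -1/2 ≤ 0; row 3: 3/(1/2) = 6. Minimum is 6 at row 3 (x leaves); pivot element 1/2.
Divide row 3 by 1/2; eliminate column u3 from the other rows.
In the new row 3, the x entry is the old entry divided by the pivot: 1/(1/2) = 2.

2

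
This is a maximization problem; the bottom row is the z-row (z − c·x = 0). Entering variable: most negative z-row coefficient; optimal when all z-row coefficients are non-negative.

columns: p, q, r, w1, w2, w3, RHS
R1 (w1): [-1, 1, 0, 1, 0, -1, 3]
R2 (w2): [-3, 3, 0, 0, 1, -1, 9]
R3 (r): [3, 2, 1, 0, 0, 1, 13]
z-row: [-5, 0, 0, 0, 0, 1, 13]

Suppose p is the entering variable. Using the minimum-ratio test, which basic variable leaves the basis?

r

Column p entries and ratios — w1: -1 ≤ 0, skip; w2: -3 ≤ 0, skip; r: 13/3 = 13/3.
Smallest ratio is 13/3 in the row of r, so r leaves.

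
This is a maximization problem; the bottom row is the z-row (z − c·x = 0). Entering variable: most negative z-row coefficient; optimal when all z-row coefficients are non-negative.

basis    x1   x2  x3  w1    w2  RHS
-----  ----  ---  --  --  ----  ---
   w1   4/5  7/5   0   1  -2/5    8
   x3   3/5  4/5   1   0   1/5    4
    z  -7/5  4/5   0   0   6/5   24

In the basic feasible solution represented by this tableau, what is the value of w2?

w2 is not in the basis, so in the current basic feasible solution w2 = 0.

0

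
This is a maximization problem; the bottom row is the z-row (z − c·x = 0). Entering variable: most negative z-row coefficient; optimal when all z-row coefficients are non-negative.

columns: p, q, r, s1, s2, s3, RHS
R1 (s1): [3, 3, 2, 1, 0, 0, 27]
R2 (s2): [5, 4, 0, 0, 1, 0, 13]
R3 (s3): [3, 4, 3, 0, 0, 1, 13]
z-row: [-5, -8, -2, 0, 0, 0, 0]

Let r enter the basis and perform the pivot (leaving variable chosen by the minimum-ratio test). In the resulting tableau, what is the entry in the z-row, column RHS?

26/3

Ratio test on column r — row 1: 27/2 = 27/2; row 2: entry 0 ≤ 0; row 3: 13/3 = 13/3. Minimum is 13/3 at row 3 (s3 leaves); pivot element 3.
Divide row 3 by 3; eliminate column r from the other rows.
z-row update in column RHS: 0 − (-2)·(13/3) = 26/3.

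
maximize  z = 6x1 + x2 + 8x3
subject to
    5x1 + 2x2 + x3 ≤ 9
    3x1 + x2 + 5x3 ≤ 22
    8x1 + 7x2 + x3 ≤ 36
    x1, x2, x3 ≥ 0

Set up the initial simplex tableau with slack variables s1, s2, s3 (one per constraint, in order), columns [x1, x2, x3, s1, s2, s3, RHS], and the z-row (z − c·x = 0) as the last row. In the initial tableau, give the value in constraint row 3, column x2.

7

Constraint 3 has coefficient 7 on x2.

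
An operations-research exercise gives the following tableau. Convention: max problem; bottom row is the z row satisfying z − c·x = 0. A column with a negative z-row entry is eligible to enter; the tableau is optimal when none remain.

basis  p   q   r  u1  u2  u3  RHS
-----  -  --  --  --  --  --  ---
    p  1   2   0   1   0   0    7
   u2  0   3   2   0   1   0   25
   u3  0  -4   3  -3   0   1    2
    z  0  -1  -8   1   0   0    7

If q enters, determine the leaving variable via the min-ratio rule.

p

Column q entries and ratios — p: 7/2 = 7/2; u2: 25/3 = 25/3; u3: -4 ≤ 0, skip.
Smallest ratio is 7/2 in the row of p, so p leaves.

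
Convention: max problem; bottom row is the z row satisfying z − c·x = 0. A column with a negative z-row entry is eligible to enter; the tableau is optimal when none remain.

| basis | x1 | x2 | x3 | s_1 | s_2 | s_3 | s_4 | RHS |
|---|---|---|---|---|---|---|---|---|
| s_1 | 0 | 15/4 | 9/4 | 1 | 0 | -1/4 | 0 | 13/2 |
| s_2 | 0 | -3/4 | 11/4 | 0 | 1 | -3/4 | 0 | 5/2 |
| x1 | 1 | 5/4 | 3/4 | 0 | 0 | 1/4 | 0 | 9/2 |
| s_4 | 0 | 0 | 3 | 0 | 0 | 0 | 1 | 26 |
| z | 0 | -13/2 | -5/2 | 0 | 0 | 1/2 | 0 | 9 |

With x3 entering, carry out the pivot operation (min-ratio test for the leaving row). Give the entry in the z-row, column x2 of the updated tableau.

-79/11

Ratio test on column x3 — row 1: (13/2)/(9/4) = 26/9; row 2: (5/2)/(11/4) = 10/11; row 3: (9/2)/(3/4) = 6; row 4: 26/3 = 26/3. Minimum is 10/11 at row 2 (s_2 leaves); pivot element 11/4.
Divide row 2 by 11/4; eliminate column x3 from the other rows.
z-row update in column x2: -13/2 − (-5/2)·(-3/11) = -79/11.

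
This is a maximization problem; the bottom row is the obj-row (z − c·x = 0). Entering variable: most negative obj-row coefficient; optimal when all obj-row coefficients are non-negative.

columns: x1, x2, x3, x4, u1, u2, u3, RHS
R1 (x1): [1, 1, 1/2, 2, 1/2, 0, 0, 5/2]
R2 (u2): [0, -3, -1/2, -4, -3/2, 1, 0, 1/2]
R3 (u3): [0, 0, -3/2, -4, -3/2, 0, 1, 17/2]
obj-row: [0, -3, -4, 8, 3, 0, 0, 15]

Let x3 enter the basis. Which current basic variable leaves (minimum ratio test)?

x1

Column x3 entries and ratios — x1: (5/2)/(1/2) = 5; u2: -1/2 ≤ 0, skip; u3: -3/2 ≤ 0, skip.
Smallest ratio is 5 in the row of x1, so x1 leaves.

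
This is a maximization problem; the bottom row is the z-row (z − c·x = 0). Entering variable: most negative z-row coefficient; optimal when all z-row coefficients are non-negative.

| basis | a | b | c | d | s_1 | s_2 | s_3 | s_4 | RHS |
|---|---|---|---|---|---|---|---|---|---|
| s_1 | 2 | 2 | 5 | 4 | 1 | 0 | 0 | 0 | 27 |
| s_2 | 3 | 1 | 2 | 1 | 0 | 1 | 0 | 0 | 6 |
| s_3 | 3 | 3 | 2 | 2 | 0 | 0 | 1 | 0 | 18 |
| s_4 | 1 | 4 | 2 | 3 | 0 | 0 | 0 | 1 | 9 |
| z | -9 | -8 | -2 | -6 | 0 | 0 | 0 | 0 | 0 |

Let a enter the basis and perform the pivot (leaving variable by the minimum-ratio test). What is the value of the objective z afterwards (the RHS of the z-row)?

18

Ratio test on column a — row 1: 27/2 = 27/2; row 2: 6/3 = 2; row 3: 18/3 = 6; row 4: 9/1 = 9. Minimum is 2 at row 2 (s_2 leaves); pivot element 3.
Pivot on row 2; the z-row RHS becomes 0 − (-9)·2 = 18.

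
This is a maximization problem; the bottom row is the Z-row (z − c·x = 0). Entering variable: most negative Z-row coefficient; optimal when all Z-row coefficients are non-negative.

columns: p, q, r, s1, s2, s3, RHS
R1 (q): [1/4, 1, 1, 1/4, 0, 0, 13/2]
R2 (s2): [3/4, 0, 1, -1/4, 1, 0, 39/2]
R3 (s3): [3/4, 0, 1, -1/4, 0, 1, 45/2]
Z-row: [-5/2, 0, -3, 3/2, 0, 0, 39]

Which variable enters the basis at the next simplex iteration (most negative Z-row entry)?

r

Negative Z-row entries: p: -5/2, r: -3.
The most negative is -3 in column r, so r enters.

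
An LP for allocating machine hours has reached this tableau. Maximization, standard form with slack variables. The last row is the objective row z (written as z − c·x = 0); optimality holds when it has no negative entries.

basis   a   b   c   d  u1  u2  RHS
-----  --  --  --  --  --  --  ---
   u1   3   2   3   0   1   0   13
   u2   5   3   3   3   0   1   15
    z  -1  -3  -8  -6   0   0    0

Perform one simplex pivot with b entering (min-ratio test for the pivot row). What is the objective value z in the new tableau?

Ratio test on column b — row 1: 13/2 = 13/2; row 2: 15/3 = 5. Minimum is 5 at row 2 (u2 leaves); pivot element 3.
Pivot on row 2; the z-row RHS becomes 0 − (-3)·5 = 15.

15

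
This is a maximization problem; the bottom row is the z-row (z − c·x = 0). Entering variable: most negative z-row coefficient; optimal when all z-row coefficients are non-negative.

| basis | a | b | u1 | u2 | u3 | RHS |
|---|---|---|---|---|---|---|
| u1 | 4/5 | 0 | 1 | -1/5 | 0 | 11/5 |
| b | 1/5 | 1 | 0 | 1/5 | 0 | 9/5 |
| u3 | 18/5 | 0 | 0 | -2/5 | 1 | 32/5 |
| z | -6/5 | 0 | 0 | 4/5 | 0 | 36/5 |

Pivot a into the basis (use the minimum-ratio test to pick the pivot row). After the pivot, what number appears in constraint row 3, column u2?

-1/9

Ratio test on column a — row 1: (11/5)/(4/5) = 11/4; row 2: (9/5)/(1/5) = 9; row 3: (32/5)/(18/5) = 16/9. Minimum is 16/9 at row 3 (u3 leaves); pivot element 18/5.
Divide row 3 by 18/5; eliminate column a from the other rows.
In the new row 3, the u2 entry is the old entry divided by the pivot: (-2/5)/(18/5) = -1/9.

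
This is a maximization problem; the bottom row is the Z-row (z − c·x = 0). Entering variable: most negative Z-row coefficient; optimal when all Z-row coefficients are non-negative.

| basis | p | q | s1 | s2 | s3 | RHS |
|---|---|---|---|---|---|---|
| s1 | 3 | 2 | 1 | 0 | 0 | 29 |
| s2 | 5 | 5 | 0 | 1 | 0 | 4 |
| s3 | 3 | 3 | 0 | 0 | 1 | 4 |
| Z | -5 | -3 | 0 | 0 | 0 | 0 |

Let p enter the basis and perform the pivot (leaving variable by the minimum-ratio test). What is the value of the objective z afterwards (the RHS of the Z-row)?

Ratio test on column p — row 1: 29/3 = 29/3; row 2: 4/5 = 4/5; row 3: 4/3 = 4/3. Minimum is 4/5 at row 2 (s2 leaves); pivot element 5.
Pivot on row 2; the Z-row RHS becomes 0 − (-5)·(4/5) = 4.

4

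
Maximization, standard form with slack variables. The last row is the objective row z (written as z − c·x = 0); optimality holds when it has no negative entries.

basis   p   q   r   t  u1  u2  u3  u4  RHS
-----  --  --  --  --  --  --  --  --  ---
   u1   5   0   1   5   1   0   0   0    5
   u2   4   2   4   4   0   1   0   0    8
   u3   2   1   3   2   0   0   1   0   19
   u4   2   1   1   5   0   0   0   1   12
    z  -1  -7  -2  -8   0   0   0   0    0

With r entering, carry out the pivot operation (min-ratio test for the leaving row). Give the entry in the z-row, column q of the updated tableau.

Ratio test on column r — row 1: 5/1 = 5; row 2: 8/4 = 2; row 3: 19/3 = 19/3; row 4: 12/1 = 12. Minimum is 2 at row 2 (u2 leaves); pivot element 4.
Divide row 2 by 4; eliminate column r from the other rows.
z-row update in column q: -7 − (-2)·(1/2) = -6.

-6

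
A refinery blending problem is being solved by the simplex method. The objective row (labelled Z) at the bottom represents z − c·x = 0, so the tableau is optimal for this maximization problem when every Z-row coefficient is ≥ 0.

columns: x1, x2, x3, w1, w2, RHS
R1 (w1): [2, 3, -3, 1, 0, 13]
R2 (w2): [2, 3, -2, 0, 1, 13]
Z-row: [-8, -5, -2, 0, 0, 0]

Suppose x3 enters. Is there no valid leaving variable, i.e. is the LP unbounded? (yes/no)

yes

Every constraint-row entry in column x3 is ≤ 0, so increasing x3 is unbounded.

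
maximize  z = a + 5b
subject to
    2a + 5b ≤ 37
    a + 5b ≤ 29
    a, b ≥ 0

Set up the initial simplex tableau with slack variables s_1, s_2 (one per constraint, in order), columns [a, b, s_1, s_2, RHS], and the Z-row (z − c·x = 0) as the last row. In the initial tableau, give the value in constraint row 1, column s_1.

1

Slack s_1 belongs to constraint 1; its column is the unit vector e_1, so the entry in row 1 is 1.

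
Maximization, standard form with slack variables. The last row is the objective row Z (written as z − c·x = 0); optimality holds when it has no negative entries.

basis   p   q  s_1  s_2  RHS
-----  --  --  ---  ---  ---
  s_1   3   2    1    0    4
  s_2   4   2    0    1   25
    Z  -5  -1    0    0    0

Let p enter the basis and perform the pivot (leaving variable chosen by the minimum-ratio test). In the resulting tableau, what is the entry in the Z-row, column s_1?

5/3

Ratio test on column p — row 1: 4/3 = 4/3; row 2: 25/4 = 25/4. Minimum is 4/3 at row 1 (s_1 leaves); pivot element 3.
Divide row 1 by 3; eliminate column p from the other rows.
Z-row update in column s_1: 0 − (-5)·(1/3) = 5/3.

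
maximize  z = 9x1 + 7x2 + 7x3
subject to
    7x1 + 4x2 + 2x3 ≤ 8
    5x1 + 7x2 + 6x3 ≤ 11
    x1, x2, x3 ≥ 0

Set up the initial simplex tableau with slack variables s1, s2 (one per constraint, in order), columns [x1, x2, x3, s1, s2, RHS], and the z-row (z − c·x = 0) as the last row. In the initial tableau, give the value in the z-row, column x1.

The z-row carries the negated objective coefficients: the x1 entry is -9.

-9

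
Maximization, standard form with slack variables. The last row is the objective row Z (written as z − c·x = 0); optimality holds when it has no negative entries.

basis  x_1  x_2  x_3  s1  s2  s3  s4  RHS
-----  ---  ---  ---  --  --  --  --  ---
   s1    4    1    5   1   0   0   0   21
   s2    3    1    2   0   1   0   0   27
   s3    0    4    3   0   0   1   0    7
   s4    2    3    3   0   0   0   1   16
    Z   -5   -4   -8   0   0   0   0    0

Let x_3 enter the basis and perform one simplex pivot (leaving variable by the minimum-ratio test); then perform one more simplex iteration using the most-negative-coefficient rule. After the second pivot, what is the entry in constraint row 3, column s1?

0

Ratio test on column x_3 — row 1: 21/5 = 21/5; row 2: 27/2 = 27/2; row 3: 7/3 = 7/3; row 4: 16/3 = 16/3. Minimum is 7/3 at row 3 (s3 leaves); pivot element 3.
Divide row 3 by 3; eliminate column x_3 from the other rows.
Second iteration: most negative Z-row entry is -5 in column x_1, so x_1 enters.
Ratio test on column x_1 — row 1: (28/3)/4 = 7/3; row 2: (67/3)/3 = 67/9; row 3: entry 0 ≤ 0; row 4: 9/2 = 9/2. Minimum is 7/3 at row 1 (s1 leaves); pivot element 4.
Divide row 1 by 4; eliminate column x_1 from the other rows.
After both pivots, the entry at constraint row 3, column s1 is 0.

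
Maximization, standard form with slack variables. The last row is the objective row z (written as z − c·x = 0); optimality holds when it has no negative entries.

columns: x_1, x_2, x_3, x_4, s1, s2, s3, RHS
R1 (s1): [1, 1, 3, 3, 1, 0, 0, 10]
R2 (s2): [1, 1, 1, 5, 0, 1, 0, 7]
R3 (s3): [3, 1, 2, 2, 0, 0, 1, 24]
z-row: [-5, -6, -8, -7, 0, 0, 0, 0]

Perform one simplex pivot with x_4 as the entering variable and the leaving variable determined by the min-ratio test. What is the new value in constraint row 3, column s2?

-2/5

Ratio test on column x_4 — row 1: 10/3 = 10/3; row 2: 7/5 = 7/5; row 3: 24/2 = 12. Minimum is 7/5 at row 2 (s2 leaves); pivot element 5.
Divide row 2 by 5; eliminate column x_4 from the other rows.
Row 3 update in column s2: 0 − 2·(1/5) = -2/5.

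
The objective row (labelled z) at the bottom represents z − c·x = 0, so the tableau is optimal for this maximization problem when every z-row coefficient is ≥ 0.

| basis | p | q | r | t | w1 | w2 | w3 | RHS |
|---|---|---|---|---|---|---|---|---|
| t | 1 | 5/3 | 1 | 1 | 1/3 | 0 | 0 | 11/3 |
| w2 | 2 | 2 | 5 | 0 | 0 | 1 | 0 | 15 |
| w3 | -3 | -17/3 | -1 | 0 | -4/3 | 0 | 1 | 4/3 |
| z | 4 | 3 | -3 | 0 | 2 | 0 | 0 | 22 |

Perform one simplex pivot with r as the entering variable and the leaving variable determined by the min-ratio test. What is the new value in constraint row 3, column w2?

1/5

Ratio test on column r — row 1: (11/3)/1 = 11/3; row 2: 15/5 = 3; row 3: entry -1 ≤ 0. Minimum is 3 at row 2 (w2 leaves); pivot element 5.
Divide row 2 by 5; eliminate column r from the other rows.
Row 3 update in column w2: 0 − (-1)·(1/5) = 1/5.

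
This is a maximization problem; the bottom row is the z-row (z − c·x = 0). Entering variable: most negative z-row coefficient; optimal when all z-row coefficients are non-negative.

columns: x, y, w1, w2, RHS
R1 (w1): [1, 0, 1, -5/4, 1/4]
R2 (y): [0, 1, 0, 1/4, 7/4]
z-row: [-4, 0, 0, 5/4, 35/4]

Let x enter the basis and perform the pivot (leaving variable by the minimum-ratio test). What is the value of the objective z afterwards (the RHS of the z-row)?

Ratio test on column x — row 1: (1/4)/1 = 1/4; row 2: entry 0 ≤ 0. Minimum is 1/4 at row 1 (w1 leaves); pivot element 1.
Pivot on row 1; the z-row RHS becomes 35/4 − (-4)·(1/4) = 39/4.

39/4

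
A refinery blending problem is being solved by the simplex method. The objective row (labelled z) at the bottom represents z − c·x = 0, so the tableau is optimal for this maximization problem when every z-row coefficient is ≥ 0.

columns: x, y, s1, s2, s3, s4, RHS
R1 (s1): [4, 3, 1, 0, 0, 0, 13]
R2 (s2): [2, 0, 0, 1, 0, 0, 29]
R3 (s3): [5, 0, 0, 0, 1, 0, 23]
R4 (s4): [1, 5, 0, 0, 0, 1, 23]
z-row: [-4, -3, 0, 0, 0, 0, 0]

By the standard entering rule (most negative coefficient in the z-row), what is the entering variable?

x

Negative z-row entries: x: -4, y: -3.
The most negative is -4 in column x, so x enters.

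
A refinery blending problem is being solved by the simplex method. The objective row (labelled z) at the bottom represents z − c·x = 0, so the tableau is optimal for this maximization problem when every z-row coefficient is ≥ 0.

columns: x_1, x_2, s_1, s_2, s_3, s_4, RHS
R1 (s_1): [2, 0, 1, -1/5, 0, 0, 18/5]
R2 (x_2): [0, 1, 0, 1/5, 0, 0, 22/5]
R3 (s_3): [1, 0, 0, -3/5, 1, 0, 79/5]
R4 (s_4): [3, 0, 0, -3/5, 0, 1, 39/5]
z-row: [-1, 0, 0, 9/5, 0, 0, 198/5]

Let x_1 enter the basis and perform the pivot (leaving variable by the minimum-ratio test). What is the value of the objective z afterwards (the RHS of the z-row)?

Ratio test on column x_1 — row 1: (18/5)/2 = 9/5; row 2: entry 0 ≤ 0; row 3: (79/5)/1 = 79/5; row 4: (39/5)/3 = 13/5. Minimum is 9/5 at row 1 (s_1 leaves); pivot element 2.
Pivot on row 1; the z-row RHS becomes 198/5 − (-1)·(9/5) = 207/5.

207/5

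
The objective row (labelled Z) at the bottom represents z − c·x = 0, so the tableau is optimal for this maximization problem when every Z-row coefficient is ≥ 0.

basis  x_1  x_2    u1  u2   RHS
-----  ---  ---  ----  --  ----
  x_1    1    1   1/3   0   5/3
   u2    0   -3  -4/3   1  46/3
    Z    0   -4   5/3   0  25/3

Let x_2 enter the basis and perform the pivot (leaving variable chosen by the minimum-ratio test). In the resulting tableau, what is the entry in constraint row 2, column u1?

Ratio test on column x_2 — row 1: (5/3)/1 = 5/3; row 2: entry -3 ≤ 0. Minimum is 5/3 at row 1 (x_1 leaves); pivot element 1.
Divide row 1 by 1; eliminate column x_2 from the other rows.
Row 2 update in column u1: -4/3 − (-3)·(1/3) = -1/3.

-1/3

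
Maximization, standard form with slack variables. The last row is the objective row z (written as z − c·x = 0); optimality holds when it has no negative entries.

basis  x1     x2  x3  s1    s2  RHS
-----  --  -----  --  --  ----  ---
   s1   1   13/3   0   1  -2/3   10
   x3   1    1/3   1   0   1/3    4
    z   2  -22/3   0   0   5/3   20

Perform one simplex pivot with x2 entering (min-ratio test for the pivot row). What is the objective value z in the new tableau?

Ratio test on column x2 — row 1: 10/(13/3) = 30/13; row 2: 4/(1/3) = 12. Minimum is 30/13 at row 1 (s1 leaves); pivot element 13/3.
Pivot on row 1; the z-row RHS becomes 20 − (-22/3)·(30/13) = 480/13.

480/13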